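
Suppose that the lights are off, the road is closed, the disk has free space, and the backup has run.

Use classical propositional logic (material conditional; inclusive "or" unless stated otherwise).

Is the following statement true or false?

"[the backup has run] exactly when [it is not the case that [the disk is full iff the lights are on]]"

Let W = "the backup has run" (T), D = "the disk is full" (F), S = "the lights are on" (F).
In symbols: W ↔ ¬(D ↔ S)

D ↔ S = F ↔ F = T
¬(D ↔ S) = ¬T = F
W ↔ ¬(D ↔ S) = T ↔ F = F

The statement is false.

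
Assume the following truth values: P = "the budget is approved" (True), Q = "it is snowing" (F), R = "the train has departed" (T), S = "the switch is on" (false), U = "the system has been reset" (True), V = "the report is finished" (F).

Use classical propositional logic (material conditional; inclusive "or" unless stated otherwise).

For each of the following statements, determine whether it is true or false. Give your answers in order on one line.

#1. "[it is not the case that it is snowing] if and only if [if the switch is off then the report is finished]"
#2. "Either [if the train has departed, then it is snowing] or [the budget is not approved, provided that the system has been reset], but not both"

#1: Parsed as ¬Q ↔ (¬S → V)

¬Q = ¬F = T
¬S = ¬F = T
¬S → V = T → F = F
¬Q ↔ (¬S → V) = T ↔ F = F
So #1 is false.

#2: Parsed as (R → Q) ⊕ (U → ¬P)

R → Q = T → F = F
¬P = ¬T = F
U → ¬P = T → F = F
(R → Q) ⊕ (U → ¬P) = F ⊕ F = F
Hence #2 is false.

#1 F; #2 F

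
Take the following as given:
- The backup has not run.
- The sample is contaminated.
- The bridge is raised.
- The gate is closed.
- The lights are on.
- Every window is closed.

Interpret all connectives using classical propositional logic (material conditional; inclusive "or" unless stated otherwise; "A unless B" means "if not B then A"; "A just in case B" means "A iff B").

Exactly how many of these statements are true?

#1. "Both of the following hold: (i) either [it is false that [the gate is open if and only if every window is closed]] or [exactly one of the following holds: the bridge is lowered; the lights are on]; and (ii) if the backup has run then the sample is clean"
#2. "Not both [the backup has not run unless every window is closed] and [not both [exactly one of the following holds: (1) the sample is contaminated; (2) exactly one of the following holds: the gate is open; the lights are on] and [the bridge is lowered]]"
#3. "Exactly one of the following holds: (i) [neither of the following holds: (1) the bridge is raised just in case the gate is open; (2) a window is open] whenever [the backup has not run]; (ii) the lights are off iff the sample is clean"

1

Let W = "the gate is open" (False), V = "a window is open" (False), M = "the bridge is raised" (True), R = "the lights are on" (True), K = "the backup has run" (False), D = "the sample is contaminated" (True).

#1: This is (not (W iff not V) or (not M xor R)) and (K -> not D).

not V = not False = True
W iff not V = False iff True = False
not (W iff not V) = not False = True
not M = not True = False
not M xor R = False xor True = True
not (W iff not V) or (not M xor R) = True or True = True
not D = not True = False
K -> not D = False -> False = True
(not (W iff not V) or (not M xor R)) and (K -> not D) = True and True = True
Hence #1 is true.

#2: Parsed as (not K or not V) nand ((D xor (W xor R)) nand not M)

not K = not False = True
not V = not False = True
not K or not V = True or True = True
W xor R = False xor True = True
D xor (W xor R) = True xor True = False
not M = not True = False
(D xor (W xor R)) nand not M = False nand False = True
(not K or not V) nand ((D xor (W xor R)) nand not M) = True nand True = False
Thus #2 is false.

#3: Parsed as (not K -> ((M iff W) nor V)) xor (not R iff not D)

not K = not False = True
M iff W = True iff False = False
(M iff W) nor V = False nor False = True
not K -> ((M iff W) nor V) = True -> True = True
not R = not True = False
not D = not True = False
not R iff not D = False iff False = True
(not K -> ((M iff W) nor V)) xor (not R iff not D) = True xor True = False
Thus #3 is false.

Count: 1.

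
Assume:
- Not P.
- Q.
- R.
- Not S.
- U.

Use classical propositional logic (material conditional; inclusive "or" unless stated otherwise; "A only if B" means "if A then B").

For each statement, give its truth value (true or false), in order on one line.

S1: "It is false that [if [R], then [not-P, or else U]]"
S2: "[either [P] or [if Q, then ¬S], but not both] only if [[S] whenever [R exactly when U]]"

S1: In symbols: ¬(R → (¬P ∨ U))

¬P = ¬F = T
¬P ∨ U = T ∨ T = T
R → (¬P ∨ U) = T → T = T
¬(R → (¬P ∨ U)) = ¬T = F
Thus S1 is false.

S2: Parsed as (P ⊕ (Q → ¬S)) → ((R ↔ U) → S)

¬S = ¬F = T
Q → ¬S = T → T = T
P ⊕ (Q → ¬S) = F ⊕ T = T
R ↔ U = T ↔ T = T
(R ↔ U) → S = T → F = F
(P ⊕ (Q → ¬S)) → ((R ↔ U) → S) = T → F = F
Hence S2 is false.

S1 false, S2 false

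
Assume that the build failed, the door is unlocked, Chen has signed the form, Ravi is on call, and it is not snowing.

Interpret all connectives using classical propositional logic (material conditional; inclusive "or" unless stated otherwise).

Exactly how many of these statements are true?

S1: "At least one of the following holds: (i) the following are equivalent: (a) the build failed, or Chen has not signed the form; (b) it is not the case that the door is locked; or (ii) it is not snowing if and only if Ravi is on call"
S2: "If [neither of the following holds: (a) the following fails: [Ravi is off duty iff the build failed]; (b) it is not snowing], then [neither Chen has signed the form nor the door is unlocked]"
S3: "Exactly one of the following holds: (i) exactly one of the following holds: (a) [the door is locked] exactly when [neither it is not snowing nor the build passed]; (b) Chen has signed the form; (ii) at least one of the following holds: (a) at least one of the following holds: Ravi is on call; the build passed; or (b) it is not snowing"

Let P = "the build passed" (False), R = "Chen has signed the form" (True), Q = "the door is locked" (False), U = "it is snowing" (False), S = "Ravi is on call" (True).

S1: Parsed as ((not P or not R) iff not Q) or (not U iff S)

not P = not False = True
not R = not True = False
not P or not R = True or False = True
not Q = not False = True
(not P or not R) iff not Q = True iff True = True
not U = not False = True
not U iff S = True iff True = True
((not P or not R) iff not Q) or (not U iff S) = True or True = True
Hence S1 is true.

S2: Parsed as (not (not S iff not P) nor not U) -> (R nor not Q)

not S = not True = False
not P = not False = True
not S iff not P = False iff True = False
not (not S iff not P) = not False = True
not U = not False = True
not (not S iff not P) nor not U = True nor True = False
not Q = not False = True
R nor not Q = True nor True = False
(not (not S iff not P) nor not U) -> (R nor not Q) = False -> False = True
So S2 is true.

S3: Parsed as ((Q iff (not U nor P)) xor R) xor ((S or P) or not U)

not U = not False = True
not U nor P = True nor False = False
Q iff (not U nor P) = False iff False = True
(Q iff (not U nor P)) xor R = True xor True = False
S or P = True or False = True
not U = not False = True
(S or P) or not U = True or True = True
((Q iff (not U nor P)) xor R) xor ((S or P) or not U) = False xor True = True
So S3 is true.

3 of the 3 statements are true (S1, S2, S3).

3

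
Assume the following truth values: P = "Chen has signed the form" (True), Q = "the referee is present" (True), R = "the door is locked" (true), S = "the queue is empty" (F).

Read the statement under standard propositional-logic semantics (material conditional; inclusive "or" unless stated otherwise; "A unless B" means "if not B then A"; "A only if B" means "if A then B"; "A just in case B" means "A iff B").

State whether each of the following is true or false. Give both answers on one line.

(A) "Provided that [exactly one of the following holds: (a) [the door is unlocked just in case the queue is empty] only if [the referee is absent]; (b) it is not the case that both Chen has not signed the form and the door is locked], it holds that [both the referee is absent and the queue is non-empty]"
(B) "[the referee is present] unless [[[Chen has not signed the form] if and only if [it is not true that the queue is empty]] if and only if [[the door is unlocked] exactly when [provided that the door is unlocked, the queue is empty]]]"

(A) F / (B) T

(A): This is (((~R <-> S) -> ~Q) xor (~P nand R)) -> (~Q & ~S).

~R = ~T = F
~R <-> S = F <-> F = T
~Q = ~T = F
(~R <-> S) -> ~Q = T -> F = F
~P = ~T = F
~P nand R = F nand T = T
((~R <-> S) -> ~Q) xor (~P nand R) = F xor T = T
~Q = ~T = F
~S = ~F = T
~Q & ~S = F & T = F
(((~R <-> S) -> ~Q) xor (~P nand R)) -> (~Q & ~S) = T -> F = F
Thus (A) is false.

(B): Formalization: Q | ((~P <-> ~S) <-> (~R <-> (~R -> S)))

~P = ~T = F
~S = ~F = T
~P <-> ~S = F <-> T = F
~R = ~T = F
~R = ~T = F
~R -> S = F -> F = T
~R <-> (~R -> S) = F <-> T = F
(~P <-> ~S) <-> (~R <-> (~R -> S)) = F <-> F = T
Q | ((~P <-> ~S) <-> (~R <-> (~R -> S))) = T | T = T
So (B) is true.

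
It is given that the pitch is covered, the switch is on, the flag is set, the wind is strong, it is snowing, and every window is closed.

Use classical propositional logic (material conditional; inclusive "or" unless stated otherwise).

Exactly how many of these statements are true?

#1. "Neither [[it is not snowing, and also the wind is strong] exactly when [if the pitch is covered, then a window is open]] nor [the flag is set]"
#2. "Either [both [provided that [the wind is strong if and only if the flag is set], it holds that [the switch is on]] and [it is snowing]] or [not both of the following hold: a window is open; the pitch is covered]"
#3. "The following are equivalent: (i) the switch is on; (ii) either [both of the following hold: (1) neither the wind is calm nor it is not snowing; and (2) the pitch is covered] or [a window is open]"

Let U = "it is snowing" (T), S = "the wind is strong" (T), P = "the pitch is covered" (T), V = "a window is open" (F), R = "the flag is set" (T), Q = "the switch is on" (T).

#1: This is ((~U & S) <-> (P -> V)) nor R.

~U = ~T = F
~U & S = F & T = F
P -> V = T -> F = F
(~U & S) <-> (P -> V) = F <-> F = T
((~U & S) <-> (P -> V)) nor R = T nor T = F
Thus #1 is false.

#2: Formalization: (((S <-> R) -> Q) & U) | (V nand P)

S <-> R = T <-> T = T
(S <-> R) -> Q = T -> T = T
((S <-> R) -> Q) & U = T & T = T
V nand P = F nand T = T
(((S <-> R) -> Q) & U) | (V nand P) = T | T = T
So #2 is true.

#3: Parsed as Q <-> (((~S nor ~U) & P) | V)

~S = ~T = F
~U = ~T = F
~S nor ~U = F nor F = T
(~S nor ~U) & P = T & T = T
((~S nor ~U) & P) | V = T | F = T
Q <-> (((~S nor ~U) & P) | V) = T <-> T = T
Thus #3 is true.

2 of the 3 statements are true (#2, #3).

2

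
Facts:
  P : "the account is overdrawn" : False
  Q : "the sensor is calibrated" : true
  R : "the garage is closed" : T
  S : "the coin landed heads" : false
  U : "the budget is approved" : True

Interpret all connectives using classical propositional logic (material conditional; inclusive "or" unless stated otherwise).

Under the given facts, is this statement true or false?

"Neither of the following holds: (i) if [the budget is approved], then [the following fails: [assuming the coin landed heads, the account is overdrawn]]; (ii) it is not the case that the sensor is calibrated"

The statement is true.

Formalization: (U -> ~(S -> P)) nor ~Q

S -> P = F -> F = T
~(S -> P) = ~T = F
U -> ~(S -> P) = T -> F = F
~Q = ~T = F
(U -> ~(S -> P)) nor ~Q = F nor F = T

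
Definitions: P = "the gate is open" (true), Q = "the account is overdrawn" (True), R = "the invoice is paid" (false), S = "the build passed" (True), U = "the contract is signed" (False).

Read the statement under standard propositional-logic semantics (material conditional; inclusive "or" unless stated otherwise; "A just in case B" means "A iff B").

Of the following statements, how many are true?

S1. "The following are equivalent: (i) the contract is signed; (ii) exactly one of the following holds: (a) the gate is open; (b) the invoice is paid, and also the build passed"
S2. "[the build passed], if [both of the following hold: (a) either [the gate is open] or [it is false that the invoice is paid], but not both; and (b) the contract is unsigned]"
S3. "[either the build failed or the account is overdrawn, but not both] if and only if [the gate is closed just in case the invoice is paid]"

2

S1: Formalization: U <-> (P xor (R & S))

R & S = F & T = F
P xor (R & S) = T xor F = T
U <-> (P xor (R & S)) = F <-> T = F
Hence S1 is false.

S2: In symbols: ((P xor ~R) & ~U) -> S

~R = ~F = T
P xor ~R = T xor T = F
~U = ~F = T
(P xor ~R) & ~U = F & T = F
((P xor ~R) & ~U) -> S = F -> T = T
Hence S2 is true.

S3: Parsed as (~S xor Q) <-> (~P <-> R)

~S = ~T = F
~S xor Q = F xor T = T
~P = ~T = F
~P <-> R = F <-> F = T
(~S xor Q) <-> (~P <-> R) = T <-> T = T
So S3 is true.

Count: 2.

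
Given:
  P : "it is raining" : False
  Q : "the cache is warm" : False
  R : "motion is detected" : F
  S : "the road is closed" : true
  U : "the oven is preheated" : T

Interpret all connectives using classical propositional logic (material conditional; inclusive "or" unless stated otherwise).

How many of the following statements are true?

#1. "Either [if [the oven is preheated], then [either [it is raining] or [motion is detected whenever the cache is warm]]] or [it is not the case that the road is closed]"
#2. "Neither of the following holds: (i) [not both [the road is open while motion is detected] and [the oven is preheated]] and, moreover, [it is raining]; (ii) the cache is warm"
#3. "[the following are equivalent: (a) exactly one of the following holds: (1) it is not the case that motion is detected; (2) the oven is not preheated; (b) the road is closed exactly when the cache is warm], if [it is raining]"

3

#1: Formalization: (U -> (P or (Q -> R))) or not S

Q -> R = False -> False = True
P or (Q -> R) = False or True = True
U -> (P or (Q -> R)) = True -> True = True
not S = not True = False
(U -> (P or (Q -> R))) or not S = True or False = True
Hence #1 is true.

#2: Parsed as (((not S and R) nand U) and P) nor Q

not S = not True = False
not S and R = False and False = False
(not S and R) nand U = False nand True = True
((not S and R) nand U) and P = True and False = False
(((not S and R) nand U) and P) nor Q = False nor False = True
Thus #2 is true.

#3: Parsed as P -> ((not R xor not U) iff (S iff Q))

not R = not False = True
not U = not True = False
not R xor not U = True xor False = True
S iff Q = True iff False = False
(not R xor not U) iff (S iff Q) = True iff False = False
P -> ((not R xor not U) iff (S iff Q)) = False -> False = True
Thus #3 is true.

3 of the 3 statements are true (#1, #2, #3).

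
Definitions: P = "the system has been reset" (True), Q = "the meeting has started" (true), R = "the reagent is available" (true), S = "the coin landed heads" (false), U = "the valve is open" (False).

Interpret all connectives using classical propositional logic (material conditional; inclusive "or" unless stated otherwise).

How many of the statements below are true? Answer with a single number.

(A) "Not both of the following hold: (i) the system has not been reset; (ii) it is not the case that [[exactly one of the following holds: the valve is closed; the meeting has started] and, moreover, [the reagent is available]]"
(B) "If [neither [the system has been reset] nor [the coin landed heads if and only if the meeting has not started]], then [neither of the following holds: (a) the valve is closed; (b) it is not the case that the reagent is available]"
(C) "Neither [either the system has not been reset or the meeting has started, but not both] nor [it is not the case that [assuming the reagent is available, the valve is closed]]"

(A): Formalization: not P nand not ((not U xor Q) and R)

not P = not True = False
not U = not False = True
not U xor Q = True xor True = False
(not U xor Q) and R = False and True = False
not ((not U xor Q) and R) = not False = True
not P nand not ((not U xor Q) and R) = False nand True = True
Hence (A) is true.

(B): Parsed as (P nor (S iff not Q)) -> (not U nor not R)

not Q = not True = False
S iff not Q = False iff False = True
P nor (S iff not Q) = True nor True = False
not U = not False = True
not R = not True = False
not U nor not R = True nor False = False
(P nor (S iff not Q)) -> (not U nor not R) = False -> False = True
Hence (B) is true.

(C): In symbols: (not P xor Q) nor not (R -> not U)

not P = not True = False
not P xor Q = False xor True = True
not U = not False = True
R -> not U = True -> True = True
not (R -> not U) = not True = False
(not P xor Q) nor not (R -> not U) = True nor False = False
Thus (C) is false.

2 of the 3 statements are true ((A), (B)).

2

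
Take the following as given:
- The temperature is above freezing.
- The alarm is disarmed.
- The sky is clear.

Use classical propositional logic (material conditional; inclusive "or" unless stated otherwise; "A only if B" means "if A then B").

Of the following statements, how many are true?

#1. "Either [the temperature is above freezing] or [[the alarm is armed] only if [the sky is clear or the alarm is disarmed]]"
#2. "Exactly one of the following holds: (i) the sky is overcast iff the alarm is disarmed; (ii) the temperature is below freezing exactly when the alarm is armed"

2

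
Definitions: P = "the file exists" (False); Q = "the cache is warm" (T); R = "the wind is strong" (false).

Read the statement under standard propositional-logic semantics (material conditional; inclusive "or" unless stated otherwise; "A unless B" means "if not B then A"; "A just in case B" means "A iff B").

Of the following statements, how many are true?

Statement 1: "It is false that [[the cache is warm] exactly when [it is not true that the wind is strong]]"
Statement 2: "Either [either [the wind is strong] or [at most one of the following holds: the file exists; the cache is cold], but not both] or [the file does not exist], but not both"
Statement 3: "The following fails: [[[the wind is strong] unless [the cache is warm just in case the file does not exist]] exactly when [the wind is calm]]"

0

Statement 1: This is ¬(Q ↔ ¬R).

¬R = ¬F = T
Q ↔ ¬R = T ↔ T = T
¬(Q ↔ ¬R) = ¬T = F
So Statement 1 is false.

Statement 2: This is (R ⊕ (P ↑ ¬Q)) ⊕ ¬P.

¬Q = ¬T = F
P ↑ ¬Q = F ↑ F = T
R ⊕ (P ↑ ¬Q) = F ⊕ T = T
¬P = ¬F = T
(R ⊕ (P ↑ ¬Q)) ⊕ ¬P = T ⊕ T = F
Thus Statement 2 is false.

Statement 3: This is ¬((R ∨ (Q ↔ ¬P)) ↔ ¬R).

¬P = ¬F = T
Q ↔ ¬P = T ↔ T = T
R ∨ (Q ↔ ¬P) = F ∨ T = T
¬R = ¬F = T
(R ∨ (Q ↔ ¬P)) ↔ ¬R = T ↔ T = T
¬((R ∨ (Q ↔ ¬P)) ↔ ¬R) = ¬T = F
Thus Statement 3 is false.

True statements: 0 (none).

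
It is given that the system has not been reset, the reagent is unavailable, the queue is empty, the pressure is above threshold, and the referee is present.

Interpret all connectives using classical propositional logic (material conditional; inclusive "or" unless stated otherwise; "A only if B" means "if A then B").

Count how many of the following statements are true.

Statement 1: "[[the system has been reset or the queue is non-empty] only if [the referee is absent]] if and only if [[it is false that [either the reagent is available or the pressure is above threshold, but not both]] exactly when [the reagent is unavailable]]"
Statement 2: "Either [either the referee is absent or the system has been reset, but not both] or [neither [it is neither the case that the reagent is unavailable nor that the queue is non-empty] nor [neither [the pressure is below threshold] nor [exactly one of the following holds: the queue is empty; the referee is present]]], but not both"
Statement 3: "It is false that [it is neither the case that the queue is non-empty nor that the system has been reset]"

0

Let Q = "the system has been reset" (False), S = "the queue is empty" (True), N = "the referee is present" (True), K = "the reagent is available" (False), G = "the pressure is above threshold" (True).

Statement 1: Formalization: ((Q or not S) -> not N) iff (not (K xor G) iff not K)

not S = not True = False
Q or not S = False or False = False
not N = not True = False
(Q or not S) -> not N = False -> False = True
K xor G = False xor True = True
not (K xor G) = not True = False
not K = not False = True
not (K xor G) iff not K = False iff True = False
((Q or not S) -> not N) iff (not (K xor G) iff not K) = True iff False = False
Thus Statement 1 is false.

Statement 2: This is (not N xor Q) xor ((not K nor not S) nor (not G nor (S xor N))).

not N = not True = False
not N xor Q = False xor False = False
not K = not False = True
not S = not True = False
not K nor not S = True nor False = False
not G = not True = False
S xor N = True xor True = False
not G nor (S xor N) = False nor False = True
(not K nor not S) nor (not G nor (S xor N)) = False nor True = False
(not N xor Q) xor ((not K nor not S) nor (not G nor (S xor N))) = False xor False = False
Thus Statement 2 is false.

Statement 3: Formalization: not (not S nor Q)

not S = not True = False
not S nor Q = False nor False = True
not (not S nor Q) = not True = False
Hence Statement 3 is false.

0 of the 3 statements are true (none).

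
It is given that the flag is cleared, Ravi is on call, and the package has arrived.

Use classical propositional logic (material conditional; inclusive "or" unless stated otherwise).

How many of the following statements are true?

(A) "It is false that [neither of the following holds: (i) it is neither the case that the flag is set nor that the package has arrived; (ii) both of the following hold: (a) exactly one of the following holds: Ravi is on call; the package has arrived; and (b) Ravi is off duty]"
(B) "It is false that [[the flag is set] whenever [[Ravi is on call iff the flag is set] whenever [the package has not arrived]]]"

1

Let U = "the flag is set" (False), R = "the package has arrived" (True), Q = "Ravi is on call" (True).

(A): In symbols: not ((U nor R) nor ((Q xor R) and not Q))

U nor R = False nor True = False
Q xor R = True xor True = False
not Q = not True = False
(Q xor R) and not Q = False and False = False
(U nor R) nor ((Q xor R) and not Q) = False nor False = True
not ((U nor R) nor ((Q xor R) and not Q)) = not True = False
Thus (A) is false.

(B): Parsed as not ((not R -> (Q iff U)) -> U)

not R = not True = False
Q iff U = True iff False = False
not R -> (Q iff U) = False -> False = True
(not R -> (Q iff U)) -> U = True -> False = False
not ((not R -> (Q iff U)) -> U) = not False = True
Hence (B) is true.

1 of the 2 statements is true.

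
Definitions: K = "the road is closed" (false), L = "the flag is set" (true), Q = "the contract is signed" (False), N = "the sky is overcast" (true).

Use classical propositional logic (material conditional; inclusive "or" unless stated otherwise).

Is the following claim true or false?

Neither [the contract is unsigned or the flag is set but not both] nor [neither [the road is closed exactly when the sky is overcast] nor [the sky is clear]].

Parsed as (not Q xor L) nor ((K iff N) nor not N)

not Q = not False = True
not Q xor L = True xor True = False
K iff N = False iff True = False
not N = not True = False
(K iff N) nor not N = False nor False = True
(not Q xor L) nor ((K iff N) nor not N) = False nor True = False

false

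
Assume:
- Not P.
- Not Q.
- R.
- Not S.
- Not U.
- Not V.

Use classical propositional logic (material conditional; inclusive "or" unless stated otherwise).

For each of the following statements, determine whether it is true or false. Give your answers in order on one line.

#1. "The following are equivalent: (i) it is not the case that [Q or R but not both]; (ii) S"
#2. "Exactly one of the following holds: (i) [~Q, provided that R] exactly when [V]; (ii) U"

#1 true; #2 false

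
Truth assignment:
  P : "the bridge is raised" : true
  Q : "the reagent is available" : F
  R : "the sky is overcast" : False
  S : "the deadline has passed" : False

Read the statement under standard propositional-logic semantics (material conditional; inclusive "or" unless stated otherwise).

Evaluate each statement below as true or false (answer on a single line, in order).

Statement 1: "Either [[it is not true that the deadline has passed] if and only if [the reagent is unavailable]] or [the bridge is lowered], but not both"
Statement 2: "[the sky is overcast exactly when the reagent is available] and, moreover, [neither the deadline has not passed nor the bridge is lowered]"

Statement 1: Formalization: (¬S ↔ ¬Q) ⊕ ¬P

¬S = ¬F = T
¬Q = ¬F = T
¬S ↔ ¬Q = T ↔ T = T
¬P = ¬T = F
(¬S ↔ ¬Q) ⊕ ¬P = T ⊕ F = T
So Statement 1 is true.

Statement 2: Parsed as (R ↔ Q) ∧ (¬S ↓ ¬P)

R ↔ Q = F ↔ F = T
¬S = ¬F = T
¬P = ¬T = F
¬S ↓ ¬P = T ↓ F = F
(R ↔ Q) ∧ (¬S ↓ ¬P) = T ∧ F = F
Hence Statement 2 is false.

Statement 1 True, Statement 2 False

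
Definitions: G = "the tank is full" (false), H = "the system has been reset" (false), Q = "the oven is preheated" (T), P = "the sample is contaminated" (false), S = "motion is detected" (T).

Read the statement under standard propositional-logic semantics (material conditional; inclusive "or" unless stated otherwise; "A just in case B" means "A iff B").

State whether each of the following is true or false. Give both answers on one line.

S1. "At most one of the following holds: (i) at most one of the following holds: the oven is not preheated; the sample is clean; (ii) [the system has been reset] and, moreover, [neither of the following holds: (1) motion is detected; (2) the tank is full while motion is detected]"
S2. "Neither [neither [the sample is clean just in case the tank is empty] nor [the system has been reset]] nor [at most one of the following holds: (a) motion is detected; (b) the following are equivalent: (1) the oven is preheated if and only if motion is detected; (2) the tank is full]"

S1: In symbols: (not Q nand not P) nand (H and (S nor (G and S)))

not Q = not True = False
not P = not False = True
not Q nand not P = False nand True = True
G and S = False and True = False
S nor (G and S) = True nor False = False
H and (S nor (G and S)) = False and False = False
(not Q nand not P) nand (H and (S nor (G and S))) = True nand False = True
Hence S1 is true.

S2: Parsed as ((not P iff not G) nor H) nor (S nand ((Q iff S) iff G))

not P = not False = True
not G = not False = True
not P iff not G = True iff True = True
(not P iff not G) nor H = True nor False = False
Q iff S = True iff True = True
(Q iff S) iff G = True iff False = False
S nand ((Q iff S) iff G) = True nand False = True
((not P iff not G) nor H) nor (S nand ((Q iff S) iff G)) = False nor True = False
So S2 is false.

S1 true, S2 false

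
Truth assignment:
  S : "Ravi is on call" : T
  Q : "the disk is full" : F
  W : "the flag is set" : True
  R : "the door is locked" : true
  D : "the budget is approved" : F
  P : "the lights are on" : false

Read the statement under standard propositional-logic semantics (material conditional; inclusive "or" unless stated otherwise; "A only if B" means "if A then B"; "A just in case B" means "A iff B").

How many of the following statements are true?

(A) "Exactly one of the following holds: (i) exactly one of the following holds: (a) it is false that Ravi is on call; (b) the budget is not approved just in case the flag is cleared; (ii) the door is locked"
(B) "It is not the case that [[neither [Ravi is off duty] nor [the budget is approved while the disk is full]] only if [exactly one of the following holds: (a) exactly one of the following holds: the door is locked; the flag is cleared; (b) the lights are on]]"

(A): Parsed as (not S xor (not D iff not W)) xor R

not S = not True = False
not D = not False = True
not W = not True = False
not D iff not W = True iff False = False
not S xor (not D iff not W) = False xor False = False
(not S xor (not D iff not W)) xor R = False xor True = True
So (A) is true.

(B): In symbols: not ((not S nor (D and Q)) -> ((R xor not W) xor P))

not S = not True = False
D and Q = False and False = False
not S nor (D and Q) = False nor False = True
not W = not True = False
R xor not W = True xor False = True
(R xor not W) xor P = True xor False = True
(not S nor (D and Q)) -> ((R xor not W) xor P) = True -> True = True
not ((not S nor (D and Q)) -> ((R xor not W) xor P)) = not True = False
So (B) is false.

1 of the 2 statements is true ((A)).

1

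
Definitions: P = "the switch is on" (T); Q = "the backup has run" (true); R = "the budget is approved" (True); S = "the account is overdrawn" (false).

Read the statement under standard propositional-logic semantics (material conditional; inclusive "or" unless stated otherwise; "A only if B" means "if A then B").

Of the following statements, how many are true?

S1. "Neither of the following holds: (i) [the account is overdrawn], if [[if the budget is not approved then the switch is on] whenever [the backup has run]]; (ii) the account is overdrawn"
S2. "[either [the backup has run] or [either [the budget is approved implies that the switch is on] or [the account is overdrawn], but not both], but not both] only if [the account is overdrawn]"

2

S1: Formalization: ((Q → (¬R → P)) → S) ↓ S

¬R = ¬T = F
¬R → P = F → T = T
Q → (¬R → P) = T → T = T
(Q → (¬R → P)) → S = T → F = F
((Q → (¬R → P)) → S) ↓ S = F ↓ F = T
Hence S1 is true.

S2: This is (Q ⊕ ((R → P) ⊕ S)) → S.

R → P = T → T = T
(R → P) ⊕ S = T ⊕ F = T
Q ⊕ ((R → P) ⊕ S) = T ⊕ T = F
(Q ⊕ ((R → P) ⊕ S)) → S = F → F = T
Hence S2 is true.

True statements: 2 (S1, S2).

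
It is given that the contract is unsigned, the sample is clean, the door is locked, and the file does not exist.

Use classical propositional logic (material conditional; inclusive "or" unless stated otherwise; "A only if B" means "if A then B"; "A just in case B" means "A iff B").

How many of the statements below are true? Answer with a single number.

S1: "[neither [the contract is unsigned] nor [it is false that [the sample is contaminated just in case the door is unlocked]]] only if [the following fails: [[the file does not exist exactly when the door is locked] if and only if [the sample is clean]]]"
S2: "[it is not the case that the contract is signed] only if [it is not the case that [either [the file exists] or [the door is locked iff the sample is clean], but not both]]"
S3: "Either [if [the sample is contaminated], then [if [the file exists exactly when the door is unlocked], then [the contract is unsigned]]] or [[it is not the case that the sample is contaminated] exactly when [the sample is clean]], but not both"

Let H = "the contract is signed" (False), D = "the sample is contaminated" (False), P = "the door is locked" (True), U = "the file exists" (False).

S1: Formalization: (not H nor not (D iff not P)) -> not ((not U iff P) iff not D)

not H = not False = True
not P = not True = False
D iff not P = False iff False = True
not (D iff not P) = not True = False
not H nor not (D iff not P) = True nor False = False
not U = not False = True
not U iff P = True iff True = True
not D = not False = True
(not U iff P) iff not D = True iff True = True
not ((not U iff P) iff not D) = not True = False
(not H nor not (D iff not P)) -> not ((not U iff P) iff not D) = False -> False = True
Thus S1 is true.

S2: Parsed as not H -> not (U xor (P iff not D))

not H = not False = True
not D = not False = True
P iff not D = True iff True = True
U xor (P iff not D) = False xor True = True
not (U xor (P iff not D)) = not True = False
not H -> not (U xor (P iff not D)) = True -> False = False
Thus S2 is false.

S3: In symbols: (D -> ((U iff not P) -> not H)) xor (not D iff not D)

not P = not True = False
U iff not P = False iff False = True
not H = not False = True
(U iff not P) -> not H = True -> True = True
D -> ((U iff not P) -> not H) = False -> True = True
not D = not False = True
not D = not False = True
not D iff not D = True iff True = True
(D -> ((U iff not P) -> not H)) xor (not D iff not D) = True xor True = False
Hence S3 is false.

True statements: 1 (S1).

1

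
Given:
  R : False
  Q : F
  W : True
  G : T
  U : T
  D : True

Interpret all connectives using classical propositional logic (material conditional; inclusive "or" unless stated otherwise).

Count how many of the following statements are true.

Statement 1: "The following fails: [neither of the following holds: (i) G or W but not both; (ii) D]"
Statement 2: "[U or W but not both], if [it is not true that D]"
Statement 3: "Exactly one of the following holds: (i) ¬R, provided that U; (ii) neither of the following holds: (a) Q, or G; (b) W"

3

Statement 1: This is ~((G xor W) nor D).

G xor W = T xor T = F
(G xor W) nor D = F nor T = F
~((G xor W) nor D) = ~F = T
Hence Statement 1 is true.

Statement 2: This is ~D -> (U xor W).

~D = ~T = F
U xor W = T xor T = F
~D -> (U xor W) = F -> F = T
So Statement 2 is true.

Statement 3: Formalization: (U -> ~R) xor ((Q | G) nor W)

~R = ~F = T
U -> ~R = T -> T = T
Q | G = F | T = T
(Q | G) nor W = T nor T = F
(U -> ~R) xor ((Q | G) nor W) = T xor F = T
Thus Statement 3 is true.

Count: 3.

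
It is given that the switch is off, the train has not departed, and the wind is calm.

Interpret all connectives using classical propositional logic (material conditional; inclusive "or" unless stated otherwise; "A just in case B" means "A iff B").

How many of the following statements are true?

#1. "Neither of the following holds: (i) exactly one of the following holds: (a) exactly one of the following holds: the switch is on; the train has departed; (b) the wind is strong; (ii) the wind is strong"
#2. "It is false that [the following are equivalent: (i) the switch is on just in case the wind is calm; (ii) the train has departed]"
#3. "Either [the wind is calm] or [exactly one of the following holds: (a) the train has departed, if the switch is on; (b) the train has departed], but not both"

1

Let N = "the switch is on" (F), U = "the train has departed" (F), R = "the wind is strong" (F).

#1: Parsed as ((N xor U) xor R) nor R

N xor U = F xor F = F
(N xor U) xor R = F xor F = F
((N xor U) xor R) nor R = F nor F = T
Hence #1 is true.

#2: This is ~((N <-> ~R) <-> U).

~R = ~F = T
N <-> ~R = F <-> T = F
(N <-> ~R) <-> U = F <-> F = T
~((N <-> ~R) <-> U) = ~T = F
So #2 is false.

#3: In symbols: ~R xor ((N -> U) xor U)

~R = ~F = T
N -> U = F -> F = T
(N -> U) xor U = T xor F = T
~R xor ((N -> U) xor U) = T xor T = F
Thus #3 is false.

True statements: 1 (#1).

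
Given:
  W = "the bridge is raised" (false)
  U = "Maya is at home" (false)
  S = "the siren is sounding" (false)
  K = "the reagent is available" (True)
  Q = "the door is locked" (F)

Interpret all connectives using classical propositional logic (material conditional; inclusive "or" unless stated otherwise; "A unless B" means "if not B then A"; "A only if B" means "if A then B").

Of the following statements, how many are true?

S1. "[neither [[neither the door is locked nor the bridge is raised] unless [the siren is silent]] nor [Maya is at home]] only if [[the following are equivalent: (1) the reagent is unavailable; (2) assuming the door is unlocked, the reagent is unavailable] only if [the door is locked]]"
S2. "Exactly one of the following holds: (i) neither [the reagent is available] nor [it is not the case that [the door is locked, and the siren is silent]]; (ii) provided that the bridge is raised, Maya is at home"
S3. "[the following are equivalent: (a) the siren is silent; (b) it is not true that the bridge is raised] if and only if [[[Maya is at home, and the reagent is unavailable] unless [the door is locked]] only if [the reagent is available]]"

S1: Formalization: (((Q nor W) or not S) nor U) -> ((not K iff (not Q -> not K)) -> Q)

Q nor W = False nor False = True
not S = not False = True
(Q nor W) or not S = True or True = True
((Q nor W) or not S) nor U = True nor False = False
not K = not True = False
not Q = not False = True
not K = not True = False
not Q -> not K = True -> False = False
not K iff (not Q -> not K) = False iff False = True
(not K iff (not Q -> not K)) -> Q = True -> False = False
(((Q nor W) or not S) nor U) -> ((not K iff (not Q -> not K)) -> Q) = False -> False = True
So S1 is true.

S2: This is (K nor not (Q and not S)) xor (W -> U).

not S = not False = True
Q and not S = False and True = False
not (Q and not S) = not False = True
K nor not (Q and not S) = True nor True = False
W -> U = False -> False = True
(K nor not (Q and not S)) xor (W -> U) = False xor True = True
Thus S2 is true.

S3: Formalization: (not S iff not W) iff (((U and not K) or Q) -> K)

not S = not False = True
not W = not False = True
not S iff not W = True iff True = True
not K = not True = False
U and not K = False and False = False
(U and not K) or Q = False or False = False
((U and not K) or Q) -> K = False -> True = True
(not S iff not W) iff (((U and not K) or Q) -> K) = True iff True = True
Hence S3 is true.

3 of the 3 statements are true.

3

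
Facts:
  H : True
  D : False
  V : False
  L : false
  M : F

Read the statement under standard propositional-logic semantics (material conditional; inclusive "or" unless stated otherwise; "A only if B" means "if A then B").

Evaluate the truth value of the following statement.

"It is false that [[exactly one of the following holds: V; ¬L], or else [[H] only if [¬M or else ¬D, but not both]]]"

Values: V=False, L=False, H=True, M=False, D=False.
In symbols: not ((V xor not L) or (H -> (not M xor not D)))

not L = not False = True
V xor not L = False xor True = True
not M = not False = True
not D = not False = True
not M xor not D = True xor True = False
H -> (not M xor not D) = True -> False = False
(V xor not L) or (H -> (not M xor not D)) = True or False = True
not ((V xor not L) or (H -> (not M xor not D))) = not True = False

false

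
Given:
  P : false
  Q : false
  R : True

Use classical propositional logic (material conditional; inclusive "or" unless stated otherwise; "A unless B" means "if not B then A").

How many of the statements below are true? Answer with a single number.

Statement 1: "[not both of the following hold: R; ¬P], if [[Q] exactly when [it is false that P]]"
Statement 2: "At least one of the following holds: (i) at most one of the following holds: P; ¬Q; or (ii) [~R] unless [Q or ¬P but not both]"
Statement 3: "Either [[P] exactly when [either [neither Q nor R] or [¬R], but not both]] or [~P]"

3

Statement 1: Formalization: (Q iff not P) -> (R nand not P)

not P = not False = True
Q iff not P = False iff True = False
not P = not False = True
R nand not P = True nand True = False
(Q iff not P) -> (R nand not P) = False -> False = True
Thus Statement 1 is true.

Statement 2: Formalization: (P nand not Q) or (not R or (Q xor not P))

not Q = not False = True
P nand not Q = False nand True = True
not R = not True = False
not P = not False = True
Q xor not P = False xor True = True
not R or (Q xor not P) = False or True = True
(P nand not Q) or (not R or (Q xor not P)) = True or True = True
Thus Statement 2 is true.

Statement 3: In symbols: (P iff ((Q nor R) xor not R)) or not P

Q nor R = False nor True = False
not R = not True = False
(Q nor R) xor not R = False xor False = False
P iff ((Q nor R) xor not R) = False iff False = True
not P = not False = True
(P iff ((Q nor R) xor not R)) or not P = True or True = True
Hence Statement 3 is true.

Count: 3.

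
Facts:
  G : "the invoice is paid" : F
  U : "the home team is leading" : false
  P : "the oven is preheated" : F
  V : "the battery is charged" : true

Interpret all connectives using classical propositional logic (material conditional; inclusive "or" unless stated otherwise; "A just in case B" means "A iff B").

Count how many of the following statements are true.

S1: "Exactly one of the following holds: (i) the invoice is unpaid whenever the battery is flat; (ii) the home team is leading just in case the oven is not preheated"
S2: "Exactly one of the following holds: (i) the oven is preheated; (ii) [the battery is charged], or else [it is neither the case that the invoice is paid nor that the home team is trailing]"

2

S1: In symbols: (¬V → ¬G) ⊕ (U ↔ ¬P)

¬V = ¬T = F
¬G = ¬F = T
¬V → ¬G = F → T = T
¬P = ¬F = T
U ↔ ¬P = F ↔ T = F
(¬V → ¬G) ⊕ (U ↔ ¬P) = T ⊕ F = T
So S1 is true.

S2: This is P ⊕ (V ∨ (G ↓ ¬U)).

¬U = ¬F = T
G ↓ ¬U = F ↓ T = F
V ∨ (G ↓ ¬U) = T ∨ F = T
P ⊕ (V ∨ (G ↓ ¬U)) = F ⊕ T = T
Thus S2 is true.

True statements: 2.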